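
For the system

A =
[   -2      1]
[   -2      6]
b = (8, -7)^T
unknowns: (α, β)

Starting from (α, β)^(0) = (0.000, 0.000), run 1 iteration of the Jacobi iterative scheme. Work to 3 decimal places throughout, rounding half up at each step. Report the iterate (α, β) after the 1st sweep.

(-4.000, -1.167)

Iteration 1:
  α = (8 - (1)·0.000) / (-2) = -4.000
  β = (-7 - (-2)·0.000) / (6) = -1.167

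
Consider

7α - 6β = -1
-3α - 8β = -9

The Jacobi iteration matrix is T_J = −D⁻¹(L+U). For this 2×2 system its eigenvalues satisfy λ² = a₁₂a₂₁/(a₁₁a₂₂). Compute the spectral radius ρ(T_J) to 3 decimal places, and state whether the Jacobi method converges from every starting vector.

a₁₂a₂₁/(a₁₁a₂₂) = (-6)·(-3) / ((7)·(-8)) = -0.321429
ρ = √|-0.321429| = √0.321429 = 0.567
ρ < 1, so Jacobi converges

0.567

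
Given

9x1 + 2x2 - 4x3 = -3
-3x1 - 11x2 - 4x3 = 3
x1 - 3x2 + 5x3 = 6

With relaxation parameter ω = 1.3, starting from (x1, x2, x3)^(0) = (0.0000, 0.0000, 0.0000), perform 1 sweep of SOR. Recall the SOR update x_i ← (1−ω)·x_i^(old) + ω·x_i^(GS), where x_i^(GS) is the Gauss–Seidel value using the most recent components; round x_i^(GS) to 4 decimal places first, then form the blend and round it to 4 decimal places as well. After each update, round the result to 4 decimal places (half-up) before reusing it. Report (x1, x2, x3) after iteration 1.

Iteration 1:
  x1: GS value = (-3 - (2)·0.0000 - (-4)·0.0000) / (9) = -0.3333;  x1 ← (1−ω)·0.0000 + ω·-0.3333 = -0.4333
  x2: GS value = (3 - (-3)·-0.4333 - (-4)·0.0000) / (-11) = -0.1546;  x2 ← (1−ω)·0.0000 + ω·-0.1546 = -0.2010
  x3: GS value = (6 - (1)·-0.4333 - (-3)·-0.2010) / (5) = 1.1661;  x3 ← (1−ω)·0.0000 + ω·1.1661 = 1.5159

(-0.4333, -0.2010, 1.5159)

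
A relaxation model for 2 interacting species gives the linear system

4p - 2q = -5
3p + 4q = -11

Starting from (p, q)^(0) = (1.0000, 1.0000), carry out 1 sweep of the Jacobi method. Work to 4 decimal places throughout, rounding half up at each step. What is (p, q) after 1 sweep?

(-0.7500, -3.5000)

Iteration 1:
  p = (-5 - (-2)·1.0000) / (4) = -0.7500
  q = (-11 - (3)·1.0000) / (4) = -3.5000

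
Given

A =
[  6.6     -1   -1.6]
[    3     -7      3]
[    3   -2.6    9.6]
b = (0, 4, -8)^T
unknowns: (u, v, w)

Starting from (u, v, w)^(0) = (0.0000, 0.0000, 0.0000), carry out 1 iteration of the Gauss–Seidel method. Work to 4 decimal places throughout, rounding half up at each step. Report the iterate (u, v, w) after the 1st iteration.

(0.0000, -0.5714, -0.9881)

Iteration 1:
  u = (0 - (-1)·0.0000 - (-1.6)·0.0000) / (6.6) = 0.0000
  v = (4 - (3)·0.0000 - (3)·0.0000) / (-7) = -0.5714
  w = (-8 - (3)·0.0000 - (-2.6)·-0.5714) / (9.6) = -0.9881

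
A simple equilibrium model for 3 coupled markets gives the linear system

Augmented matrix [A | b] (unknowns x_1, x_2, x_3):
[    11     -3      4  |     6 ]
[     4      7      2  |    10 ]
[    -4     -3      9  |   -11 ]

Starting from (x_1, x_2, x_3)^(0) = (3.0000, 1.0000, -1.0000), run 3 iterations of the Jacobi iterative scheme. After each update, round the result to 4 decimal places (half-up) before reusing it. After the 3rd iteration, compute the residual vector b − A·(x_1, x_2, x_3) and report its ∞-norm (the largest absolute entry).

Iteration 1:
  x_1 = (6 - (-3)·1.0000 - (4)·-1.0000) / (11) = 1.1818
  x_2 = (10 - (4)·3.0000 - (2)·-1.0000) / (7) = 0.0000
  x_3 = (-11 - (-4)·3.0000 - (-3)·1.0000) / (9) = 0.4444
Iteration 2:
  x_1 = (6 - (-3)·0.0000 - (4)·0.4444) / (11) = 0.3839
  x_2 = (10 - (4)·1.1818 - (2)·0.4444) / (7) = 0.6263
  x_3 = (-11 - (-4)·1.1818 - (-3)·0.0000) / (9) = -0.6970
Iteration 3:
  x_1 = (6 - (-3)·0.6263 - (4)·-0.6970) / (11) = 0.9697
  x_2 = (10 - (4)·0.3839 - (2)·-0.6970) / (7) = 1.4083
  x_3 = (-11 - (-4)·0.3839 - (-3)·0.6263) / (9) = -0.8428
Residual b − A·x = (2.9294, -2.0513, 4.6889); ∞-norm = 4.6889

4.6889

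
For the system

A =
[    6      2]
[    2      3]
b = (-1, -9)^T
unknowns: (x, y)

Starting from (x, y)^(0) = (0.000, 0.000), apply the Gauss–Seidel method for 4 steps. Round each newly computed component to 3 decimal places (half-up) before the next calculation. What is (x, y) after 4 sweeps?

Iteration 1:
  x = (-1 - (2)·0.000) / (6) = -0.167
  y = (-9 - (2)·-0.167) / (3) = -2.889
Iteration 2:
  x = (-1 - (2)·-2.889) / (6) = 0.796
  y = (-9 - (2)·0.796) / (3) = -3.531
Iteration 3:
  x = (-1 - (2)·-3.531) / (6) = 1.010
  y = (-9 - (2)·1.010) / (3) = -3.673
Iteration 4:
  x = (-1 - (2)·-3.673) / (6) = 1.058
  y = (-9 - (2)·1.058) / (3) = -3.705

(1.058, -3.705)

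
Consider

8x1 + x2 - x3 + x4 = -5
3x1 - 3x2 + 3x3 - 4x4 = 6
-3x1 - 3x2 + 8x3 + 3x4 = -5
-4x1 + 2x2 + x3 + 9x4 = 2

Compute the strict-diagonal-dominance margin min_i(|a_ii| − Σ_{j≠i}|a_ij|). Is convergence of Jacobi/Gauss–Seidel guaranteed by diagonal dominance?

row 1: |8| − (1+1+1) = 5
row 2: |-3| − (3+3+4) = -7
row 3: |8| − (3+3+3) = -1
row 4: |9| − (4+2+1) = 2
minimum over rows = -7 → not strictly diagonally dominant

-7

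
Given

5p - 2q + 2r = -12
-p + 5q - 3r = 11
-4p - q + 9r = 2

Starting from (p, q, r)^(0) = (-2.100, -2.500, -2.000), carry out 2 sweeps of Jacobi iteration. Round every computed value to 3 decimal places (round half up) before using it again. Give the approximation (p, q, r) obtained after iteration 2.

Iteration 1:
  p = (-12 - (-2)·-2.500 - (2)·-2.000) / (5) = -2.600
  q = (11 - (-1)·-2.100 - (-3)·-2.000) / (5) = 0.580
  r = (2 - (-4)·-2.100 - (-1)·-2.500) / (9) = -0.989
Iteration 2:
  p = (-12 - (-2)·0.580 - (2)·-0.989) / (5) = -1.772
  q = (11 - (-1)·-2.600 - (-3)·-0.989) / (5) = 1.087
  r = (2 - (-4)·-2.600 - (-1)·0.580) / (9) = -0.869

(-1.772, 1.087, -0.869)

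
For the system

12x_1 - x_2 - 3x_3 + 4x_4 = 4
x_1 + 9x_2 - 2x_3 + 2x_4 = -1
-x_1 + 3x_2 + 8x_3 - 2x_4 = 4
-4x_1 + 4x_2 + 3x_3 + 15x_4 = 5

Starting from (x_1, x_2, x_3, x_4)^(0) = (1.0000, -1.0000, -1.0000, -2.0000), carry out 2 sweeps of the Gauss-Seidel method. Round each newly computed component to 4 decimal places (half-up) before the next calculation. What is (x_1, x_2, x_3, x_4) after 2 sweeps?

(0.1913, -0.2252, 0.7302, 0.2984)

Iteration 1:
  x_1 = (4 - (-1)·-1.0000 - (-3)·-1.0000 - (4)·-2.0000) / (12) = 0.6667
  x_2 = (-1 - (1)·0.6667 - (-2)·-1.0000 - (2)·-2.0000) / (9) = 0.0370
  x_3 = (4 - (-1)·0.6667 - (3)·0.0370 - (-2)·-2.0000) / (8) = 0.0695
  x_4 = (5 - (-4)·0.6667 - (4)·0.0370 - (3)·0.0695) / (15) = 0.4874
Iteration 2:
  x_1 = (4 - (-1)·0.0370 - (-3)·0.0695 - (4)·0.4874) / (12) = 0.1913
  x_2 = (-1 - (1)·0.1913 - (-2)·0.0695 - (2)·0.4874) / (9) = -0.2252
  x_3 = (4 - (-1)·0.1913 - (3)·-0.2252 - (-2)·0.4874) / (8) = 0.7302
  x_4 = (5 - (-4)·0.1913 - (4)·-0.2252 - (3)·0.7302) / (15) = 0.2984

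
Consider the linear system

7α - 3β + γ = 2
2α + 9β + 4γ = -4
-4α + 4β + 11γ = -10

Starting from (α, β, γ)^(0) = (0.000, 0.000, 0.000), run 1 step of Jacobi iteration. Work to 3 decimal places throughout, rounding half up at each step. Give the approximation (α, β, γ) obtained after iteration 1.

Iteration 1:
  α = (2 - (-3)·0.000 - (1)·0.000) / (7) = 0.286
  β = (-4 - (2)·0.000 - (4)·0.000) / (9) = -0.444
  γ = (-10 - (-4)·0.000 - (4)·0.000) / (11) = -0.909

(0.286, -0.444, -0.909)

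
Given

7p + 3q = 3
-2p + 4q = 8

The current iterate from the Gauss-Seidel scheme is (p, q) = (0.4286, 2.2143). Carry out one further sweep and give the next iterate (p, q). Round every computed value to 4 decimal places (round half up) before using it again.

(-0.5204, 1.7398)

One sweep:
  p = (3 - (3)·2.2143) / (7) = -0.5204
  q = (8 - (-2)·-0.5204) / (4) = 1.7398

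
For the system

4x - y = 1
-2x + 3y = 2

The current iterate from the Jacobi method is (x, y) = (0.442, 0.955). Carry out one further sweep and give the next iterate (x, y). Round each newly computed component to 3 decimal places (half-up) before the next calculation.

(0.489, 0.961)

One sweep:
  x = (1 - (-1)·0.955) / (4) = 0.489
  y = (2 - (-2)·0.442) / (3) = 0.961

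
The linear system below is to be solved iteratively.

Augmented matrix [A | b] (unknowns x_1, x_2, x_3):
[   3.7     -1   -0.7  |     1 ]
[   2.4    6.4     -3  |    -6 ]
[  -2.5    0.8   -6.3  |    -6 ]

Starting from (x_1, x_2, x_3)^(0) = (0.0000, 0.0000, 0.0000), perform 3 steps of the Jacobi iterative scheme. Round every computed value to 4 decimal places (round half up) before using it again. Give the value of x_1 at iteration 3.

Iteration 1:
  x_1 = (1 - (-1)·0.0000 - (-0.7)·0.0000) / (3.7) = 0.2703
  x_2 = (-6 - (2.4)·0.0000 - (-3)·0.0000) / (6.4) = -0.9375
  x_3 = (-6 - (-2.5)·0.0000 - (0.8)·0.0000) / (-6.3) = 0.9524
Iteration 2:
  x_1 = (1 - (-1)·-0.9375 - (-0.7)·0.9524) / (3.7) = 0.1971
  x_2 = (-6 - (2.4)·0.2703 - (-3)·0.9524) / (6.4) = -0.5924
  x_3 = (-6 - (-2.5)·0.2703 - (0.8)·-0.9375) / (-6.3) = 0.7261
Iteration 3:
  x_1 = (1 - (-1)·-0.5924 - (-0.7)·0.7261) / (3.7) = 0.2475
  x_2 = (-6 - (2.4)·0.1971 - (-3)·0.7261) / (6.4) = -0.6711
  x_3 = (-6 - (-2.5)·0.1971 - (0.8)·-0.5924) / (-6.3) = 0.7989

0.2475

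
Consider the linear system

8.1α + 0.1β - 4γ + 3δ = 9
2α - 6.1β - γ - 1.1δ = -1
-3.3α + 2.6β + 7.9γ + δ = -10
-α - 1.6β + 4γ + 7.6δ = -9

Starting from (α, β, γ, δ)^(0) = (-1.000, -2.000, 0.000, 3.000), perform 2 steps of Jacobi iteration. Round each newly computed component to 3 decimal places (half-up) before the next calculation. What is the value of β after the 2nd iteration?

Iteration 1:
  α = (9 - (0.1)·-2.000 - (-4)·0.000 - (3)·3.000) / (8.1) = 0.025
  β = (-1 - (2)·-1.000 - (-1)·0.000 - (-1.1)·3.000) / (-6.1) = -0.705
  γ = (-10 - (-3.3)·-1.000 - (2.6)·-2.000 - (1)·3.000) / (7.9) = -1.405
  δ = (-9 - (-1)·-1.000 - (-1.6)·-2.000 - (4)·0.000) / (7.6) = -1.737
Iteration 2:
  α = (9 - (0.1)·-0.705 - (-4)·-1.405 - (3)·-1.737) / (8.1) = 1.069
  β = (-1 - (2)·0.025 - (-1)·-1.405 - (-1.1)·-1.737) / (-6.1) = 0.716
  γ = (-10 - (-3.3)·0.025 - (2.6)·-0.705 - (1)·-1.737) / (7.9) = -0.803
  δ = (-9 - (-1)·0.025 - (-1.6)·-0.705 - (4)·-1.405) / (7.6) = -0.590

0.716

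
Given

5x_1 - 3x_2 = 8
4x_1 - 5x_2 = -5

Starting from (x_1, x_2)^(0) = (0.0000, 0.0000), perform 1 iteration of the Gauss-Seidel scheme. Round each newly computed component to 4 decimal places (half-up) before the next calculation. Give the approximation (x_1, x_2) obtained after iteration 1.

Iteration 1:
  x_1 = (8 - (-3)·0.0000) / (5) = 1.6000
  x_2 = (-5 - (4)·1.6000) / (-5) = 2.2800

(1.6000, 2.2800)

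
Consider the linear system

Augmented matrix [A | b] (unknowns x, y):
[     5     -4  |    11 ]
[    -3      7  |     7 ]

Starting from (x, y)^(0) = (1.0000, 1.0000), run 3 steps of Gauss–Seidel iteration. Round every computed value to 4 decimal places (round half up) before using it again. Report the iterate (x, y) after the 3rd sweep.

(4.3812, 2.8777)

Iteration 1:
  x = (11 - (-4)·1.0000) / (5) = 3.0000
  y = (7 - (-3)·3.0000) / (7) = 2.2857
Iteration 2:
  x = (11 - (-4)·2.2857) / (5) = 4.0286
  y = (7 - (-3)·4.0286) / (7) = 2.7265
Iteration 3:
  x = (11 - (-4)·2.7265) / (5) = 4.3812
  y = (7 - (-3)·4.3812) / (7) = 2.8777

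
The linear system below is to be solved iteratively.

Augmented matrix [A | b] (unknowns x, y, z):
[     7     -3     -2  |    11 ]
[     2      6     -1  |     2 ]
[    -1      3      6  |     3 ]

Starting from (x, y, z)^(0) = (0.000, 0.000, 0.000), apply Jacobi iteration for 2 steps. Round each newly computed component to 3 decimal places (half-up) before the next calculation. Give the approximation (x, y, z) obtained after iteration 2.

Iteration 1:
  x = (11 - (-3)·0.000 - (-2)·0.000) / (7) = 1.571
  y = (2 - (2)·0.000 - (-1)·0.000) / (6) = 0.333
  z = (3 - (-1)·0.000 - (3)·0.000) / (6) = 0.500
Iteration 2:
  x = (11 - (-3)·0.333 - (-2)·0.500) / (7) = 1.857
  y = (2 - (2)·1.571 - (-1)·0.500) / (6) = -0.107
  z = (3 - (-1)·1.571 - (3)·0.333) / (6) = 0.595

(1.857, -0.107, 0.595)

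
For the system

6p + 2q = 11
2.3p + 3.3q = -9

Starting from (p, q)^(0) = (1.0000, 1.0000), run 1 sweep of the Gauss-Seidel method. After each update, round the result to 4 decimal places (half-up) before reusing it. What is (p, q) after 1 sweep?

Iteration 1:
  p = (11 - (2)·1.0000) / (6) = 1.5000
  q = (-9 - (2.3)·1.5000) / (3.3) = -3.7727

(1.5000, -3.7727)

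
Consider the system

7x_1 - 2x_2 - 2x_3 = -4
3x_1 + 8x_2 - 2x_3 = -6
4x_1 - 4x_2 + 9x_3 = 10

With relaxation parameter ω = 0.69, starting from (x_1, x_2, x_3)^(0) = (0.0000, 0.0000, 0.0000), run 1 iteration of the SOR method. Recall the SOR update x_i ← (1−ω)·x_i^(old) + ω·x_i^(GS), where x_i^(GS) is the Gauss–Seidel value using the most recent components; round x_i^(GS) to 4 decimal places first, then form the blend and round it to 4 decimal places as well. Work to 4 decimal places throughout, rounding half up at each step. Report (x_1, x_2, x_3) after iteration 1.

Iteration 1:
  x_1: GS value = (-4 - (-2)·0.0000 - (-2)·0.0000) / (7) = -0.5714;  x_1 ← (1−ω)·0.0000 + ω·-0.5714 = -0.3943
  x_2: GS value = (-6 - (3)·-0.3943 - (-2)·0.0000) / (8) = -0.6021;  x_2 ← (1−ω)·0.0000 + ω·-0.6021 = -0.4154
  x_3: GS value = (10 - (4)·-0.3943 - (-4)·-0.4154) / (9) = 1.1017;  x_3 ← (1−ω)·0.0000 + ω·1.1017 = 0.7602

(-0.3943, -0.4154, 0.7602)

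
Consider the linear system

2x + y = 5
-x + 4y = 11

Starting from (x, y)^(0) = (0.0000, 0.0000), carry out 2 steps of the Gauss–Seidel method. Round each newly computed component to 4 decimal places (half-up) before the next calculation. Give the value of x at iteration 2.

Iteration 1:
  x = (5 - (1)·0.0000) / (2) = 2.5000
  y = (11 - (-1)·2.5000) / (4) = 3.3750
Iteration 2:
  x = (5 - (1)·3.3750) / (2) = 0.8125
  y = (11 - (-1)·0.8125) / (4) = 2.9531

0.8125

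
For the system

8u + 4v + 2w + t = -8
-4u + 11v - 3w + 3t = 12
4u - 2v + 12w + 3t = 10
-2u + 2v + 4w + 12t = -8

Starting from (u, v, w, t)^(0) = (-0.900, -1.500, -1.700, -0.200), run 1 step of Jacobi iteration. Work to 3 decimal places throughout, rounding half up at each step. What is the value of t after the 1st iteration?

Iteration 1:
  u = (-8 - (4)·-1.500 - (2)·-1.700 - (1)·-0.200) / (8) = 0.200
  v = (12 - (-4)·-0.900 - (-3)·-1.700 - (3)·-0.200) / (11) = 0.355
  w = (10 - (4)·-0.900 - (-2)·-1.500 - (3)·-0.200) / (12) = 0.933
  t = (-8 - (-2)·-0.900 - (2)·-1.500 - (4)·-1.700) / (12) = 0.000

0.000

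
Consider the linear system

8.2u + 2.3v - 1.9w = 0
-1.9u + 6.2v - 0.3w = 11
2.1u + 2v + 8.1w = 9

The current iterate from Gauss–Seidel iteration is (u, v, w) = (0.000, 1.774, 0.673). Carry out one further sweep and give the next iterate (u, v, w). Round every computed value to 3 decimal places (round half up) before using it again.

(-0.342, 1.702, 0.780)

One sweep:
  u = (0 - (2.3)·1.774 - (-1.9)·0.673) / (8.2) = -0.342
  v = (11 - (-1.9)·-0.342 - (-0.3)·0.673) / (6.2) = 1.702
  w = (9 - (2.1)·-0.342 - (2)·1.702) / (8.1) = 0.780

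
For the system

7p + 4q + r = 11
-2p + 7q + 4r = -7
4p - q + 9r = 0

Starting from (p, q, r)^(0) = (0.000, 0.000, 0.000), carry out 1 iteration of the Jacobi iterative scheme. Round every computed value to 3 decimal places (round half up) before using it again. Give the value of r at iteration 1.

Iteration 1:
  p = (11 - (4)·0.000 - (1)·0.000) / (7) = 1.571
  q = (-7 - (-2)·0.000 - (4)·0.000) / (7) = -1.000
  r = (0 - (4)·0.000 - (-1)·0.000) / (9) = 0.000

0.000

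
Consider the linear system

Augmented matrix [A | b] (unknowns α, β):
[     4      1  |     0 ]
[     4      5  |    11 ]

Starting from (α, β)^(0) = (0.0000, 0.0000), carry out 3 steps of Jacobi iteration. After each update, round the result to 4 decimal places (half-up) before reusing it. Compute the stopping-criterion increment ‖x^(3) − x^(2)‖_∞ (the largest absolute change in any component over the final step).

Iteration 1:
  α = (0 - (1)·0.0000) / (4) = 0.0000
  β = (11 - (4)·0.0000) / (5) = 2.2000
Iteration 2:
  α = (0 - (1)·2.2000) / (4) = -0.5500
  β = (11 - (4)·0.0000) / (5) = 2.2000
Iteration 3:
  α = (0 - (1)·2.2000) / (4) = -0.5500
  β = (11 - (4)·-0.5500) / (5) = 2.6400
Change: (0.0000, 0.4400) → max |·| = 0.4400

0.4400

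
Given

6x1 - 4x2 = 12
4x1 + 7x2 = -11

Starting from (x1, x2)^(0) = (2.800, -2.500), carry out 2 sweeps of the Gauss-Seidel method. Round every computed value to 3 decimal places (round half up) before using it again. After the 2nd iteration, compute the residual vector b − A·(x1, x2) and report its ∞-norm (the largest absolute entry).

Iteration 1:
  x1 = (12 - (-4)·-2.500) / (6) = 0.333
  x2 = (-11 - (4)·0.333) / (7) = -1.762
Iteration 2:
  x1 = (12 - (-4)·-1.762) / (6) = 0.825
  x2 = (-11 - (4)·0.825) / (7) = -2.043
Residual b − A·x = (-1.122, 0.001); ∞-norm = 1.122

1.122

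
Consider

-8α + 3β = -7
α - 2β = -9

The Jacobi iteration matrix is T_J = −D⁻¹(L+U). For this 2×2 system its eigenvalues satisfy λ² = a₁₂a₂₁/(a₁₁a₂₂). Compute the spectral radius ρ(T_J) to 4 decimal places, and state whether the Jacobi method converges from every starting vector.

a₁₂a₂₁/(a₁₁a₂₂) = (3)·(1) / ((-8)·(-2)) = 0.187500
ρ = √|0.187500| = √0.187500 = 0.4330
ρ < 1, so Jacobi converges

0.4330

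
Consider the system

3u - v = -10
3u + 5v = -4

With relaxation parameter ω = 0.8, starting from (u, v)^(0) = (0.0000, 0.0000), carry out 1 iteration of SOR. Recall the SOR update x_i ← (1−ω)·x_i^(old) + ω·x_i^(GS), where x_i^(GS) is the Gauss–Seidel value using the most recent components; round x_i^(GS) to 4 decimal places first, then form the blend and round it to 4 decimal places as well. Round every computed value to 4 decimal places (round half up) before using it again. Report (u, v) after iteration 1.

Iteration 1:
  u: GS value = (-10 - (-1)·0.0000) / (3) = -3.3333;  u ← (1−ω)·0.0000 + ω·-3.3333 = -2.6666
  v: GS value = (-4 - (3)·-2.6666) / (5) = 0.8000;  v ← (1−ω)·0.0000 + ω·0.8000 = 0.6400

(-2.6666, 0.6400)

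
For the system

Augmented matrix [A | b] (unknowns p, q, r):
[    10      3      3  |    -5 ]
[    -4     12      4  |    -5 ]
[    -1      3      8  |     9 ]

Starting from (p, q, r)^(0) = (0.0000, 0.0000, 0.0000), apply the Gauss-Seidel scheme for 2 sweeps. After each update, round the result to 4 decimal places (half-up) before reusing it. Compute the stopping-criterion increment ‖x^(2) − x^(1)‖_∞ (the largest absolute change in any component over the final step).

Iteration 1:
  p = (-5 - (3)·0.0000 - (3)·0.0000) / (10) = -0.5000
  q = (-5 - (-4)·-0.5000 - (4)·0.0000) / (12) = -0.5833
  r = (9 - (-1)·-0.5000 - (3)·-0.5833) / (8) = 1.2812
Iteration 2:
  p = (-5 - (3)·-0.5833 - (3)·1.2812) / (10) = -0.7094
  q = (-5 - (-4)·-0.7094 - (4)·1.2812) / (12) = -1.0802
  r = (9 - (-1)·-0.7094 - (3)·-1.0802) / (8) = 1.4414
Change: (-0.2094, -0.4969, 0.1602) → max |·| = 0.4969

0.4969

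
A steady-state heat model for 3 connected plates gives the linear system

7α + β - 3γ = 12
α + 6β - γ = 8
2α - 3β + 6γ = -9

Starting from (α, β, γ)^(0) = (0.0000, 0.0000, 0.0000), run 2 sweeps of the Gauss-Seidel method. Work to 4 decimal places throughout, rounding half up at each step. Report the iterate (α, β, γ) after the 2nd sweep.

Iteration 1:
  α = (12 - (1)·0.0000 - (-3)·0.0000) / (7) = 1.7143
  β = (8 - (1)·1.7143 - (-1)·0.0000) / (6) = 1.0476
  γ = (-9 - (2)·1.7143 - (-3)·1.0476) / (6) = -1.5476
Iteration 2:
  α = (12 - (1)·1.0476 - (-3)·-1.5476) / (7) = 0.9014
  β = (8 - (1)·0.9014 - (-1)·-1.5476) / (6) = 0.9252
  γ = (-9 - (2)·0.9014 - (-3)·0.9252) / (6) = -1.3379

(0.9014, 0.9252, -1.3379)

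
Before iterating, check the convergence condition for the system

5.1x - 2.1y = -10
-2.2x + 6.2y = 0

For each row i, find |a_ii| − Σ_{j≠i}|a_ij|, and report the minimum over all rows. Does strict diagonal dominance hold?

row 1: |5.1| − (2.1) = 3
row 2: |6.2| − (2.2) = 4
minimum over rows = 3 → strictly diagonally dominant (convergence guaranteed)

3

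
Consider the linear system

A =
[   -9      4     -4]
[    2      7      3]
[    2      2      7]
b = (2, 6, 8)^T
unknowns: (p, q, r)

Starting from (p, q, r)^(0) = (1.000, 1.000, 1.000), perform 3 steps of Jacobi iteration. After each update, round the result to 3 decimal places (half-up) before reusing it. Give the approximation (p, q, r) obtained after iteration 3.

Iteration 1:
  p = (2 - (4)·1.000 - (-4)·1.000) / (-9) = -0.222
  q = (6 - (2)·1.000 - (3)·1.000) / (7) = 0.143
  r = (8 - (2)·1.000 - (2)·1.000) / (7) = 0.571
Iteration 2:
  p = (2 - (4)·0.143 - (-4)·0.571) / (-9) = -0.412
  q = (6 - (2)·-0.222 - (3)·0.571) / (7) = 0.676
  r = (8 - (2)·-0.222 - (2)·0.143) / (7) = 1.165
Iteration 3:
  p = (2 - (4)·0.676 - (-4)·1.165) / (-9) = -0.440
  q = (6 - (2)·-0.412 - (3)·1.165) / (7) = 0.476
  r = (8 - (2)·-0.412 - (2)·0.676) / (7) = 1.067

(-0.440, 0.476, 1.067)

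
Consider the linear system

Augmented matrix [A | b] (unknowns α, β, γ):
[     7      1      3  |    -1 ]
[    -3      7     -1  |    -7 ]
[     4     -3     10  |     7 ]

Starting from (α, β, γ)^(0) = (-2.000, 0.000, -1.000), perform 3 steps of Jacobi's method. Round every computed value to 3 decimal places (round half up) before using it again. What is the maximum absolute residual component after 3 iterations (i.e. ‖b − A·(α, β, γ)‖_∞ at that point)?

Iteration 1:
  α = (-1 - (1)·0.000 - (3)·-1.000) / (7) = 0.286
  β = (-7 - (-3)·-2.000 - (-1)·-1.000) / (7) = -2.000
  γ = (7 - (4)·-2.000 - (-3)·0.000) / (10) = 1.500
Iteration 2:
  α = (-1 - (1)·-2.000 - (3)·1.500) / (7) = -0.500
  β = (-7 - (-3)·0.286 - (-1)·1.500) / (7) = -0.663
  γ = (7 - (4)·0.286 - (-3)·-2.000) / (10) = -0.014
Iteration 3:
  α = (-1 - (1)·-0.663 - (3)·-0.014) / (7) = -0.042
  β = (-7 - (-3)·-0.500 - (-1)·-0.014) / (7) = -1.216
  γ = (7 - (4)·-0.500 - (-3)·-0.663) / (10) = 0.701
Residual b − A·x = (-1.593, 2.087, -3.490); ∞-norm = 3.490

3.490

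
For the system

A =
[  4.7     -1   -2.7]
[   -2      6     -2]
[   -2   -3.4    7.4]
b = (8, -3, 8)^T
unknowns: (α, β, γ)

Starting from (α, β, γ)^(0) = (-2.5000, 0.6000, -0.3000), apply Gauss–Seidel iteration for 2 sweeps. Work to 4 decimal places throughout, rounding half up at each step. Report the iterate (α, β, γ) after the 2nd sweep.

Iteration 1:
  α = (8 - (-1)·0.6000 - (-2.7)·-0.3000) / (4.7) = 1.6574
  β = (-3 - (-2)·1.6574 - (-2)·-0.3000) / (6) = -0.0475
  γ = (8 - (-2)·1.6574 - (-3.4)·-0.0475) / (7.4) = 1.5072
Iteration 2:
  α = (8 - (-1)·-0.0475 - (-2.7)·1.5072) / (4.7) = 2.5579
  β = (-3 - (-2)·2.5579 - (-2)·1.5072) / (6) = 0.8550
  γ = (8 - (-2)·2.5579 - (-3.4)·0.8550) / (7.4) = 2.1652

(2.5579, 0.8550, 2.1652)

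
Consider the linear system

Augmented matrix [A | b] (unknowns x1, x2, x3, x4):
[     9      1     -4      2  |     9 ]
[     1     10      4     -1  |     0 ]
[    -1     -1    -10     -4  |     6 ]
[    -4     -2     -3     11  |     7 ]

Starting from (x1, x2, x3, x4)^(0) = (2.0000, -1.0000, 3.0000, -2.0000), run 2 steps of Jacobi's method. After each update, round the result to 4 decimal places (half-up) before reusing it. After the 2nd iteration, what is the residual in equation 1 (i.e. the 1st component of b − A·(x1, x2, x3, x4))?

-6.8333

Iteration 1:
  x1 = (9 - (1)·-1.0000 - (-4)·3.0000 - (2)·-2.0000) / (9) = 2.8889
  x2 = (0 - (1)·2.0000 - (4)·3.0000 - (-1)·-2.0000) / (10) = -1.6000
  x3 = (6 - (-1)·2.0000 - (-1)·-1.0000 - (-4)·-2.0000) / (-10) = 0.1000
  x4 = (7 - (-4)·2.0000 - (-2)·-1.0000 - (-3)·3.0000) / (11) = 2.0000
Iteration 2:
  x1 = (9 - (1)·-1.6000 - (-4)·0.1000 - (2)·2.0000) / (9) = 0.7778
  x2 = (0 - (1)·2.8889 - (4)·0.1000 - (-1)·2.0000) / (10) = -0.1289
  x3 = (6 - (-1)·2.8889 - (-1)·-1.6000 - (-4)·2.0000) / (-10) = -1.5289
  x4 = (7 - (-4)·2.8889 - (-2)·-1.6000 - (-3)·0.1000) / (11) = 1.4232
Residual b − A·x = (-6.8333, 8.0500, -2.9473, -10.3885)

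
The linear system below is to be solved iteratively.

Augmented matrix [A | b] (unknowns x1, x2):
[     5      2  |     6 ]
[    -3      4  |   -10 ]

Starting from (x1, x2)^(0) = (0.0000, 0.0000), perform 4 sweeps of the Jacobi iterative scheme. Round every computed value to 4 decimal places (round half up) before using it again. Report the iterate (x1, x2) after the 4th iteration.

(1.5400, -1.1200)

Iteration 1:
  x1 = (6 - (2)·0.0000) / (5) = 1.2000
  x2 = (-10 - (-3)·0.0000) / (4) = -2.5000
Iteration 2:
  x1 = (6 - (2)·-2.5000) / (5) = 2.2000
  x2 = (-10 - (-3)·1.2000) / (4) = -1.6000
Iteration 3:
  x1 = (6 - (2)·-1.6000) / (5) = 1.8400
  x2 = (-10 - (-3)·2.2000) / (4) = -0.8500
Iteration 4:
  x1 = (6 - (2)·-0.8500) / (5) = 1.5400
  x2 = (-10 - (-3)·1.8400) / (4) = -1.1200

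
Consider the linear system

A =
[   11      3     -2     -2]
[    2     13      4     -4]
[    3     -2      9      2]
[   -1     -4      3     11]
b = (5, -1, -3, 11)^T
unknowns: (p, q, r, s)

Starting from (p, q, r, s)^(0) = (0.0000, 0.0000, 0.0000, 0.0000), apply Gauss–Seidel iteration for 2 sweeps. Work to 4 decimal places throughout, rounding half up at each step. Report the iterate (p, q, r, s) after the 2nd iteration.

(0.6058, 0.3365, -0.7114, 1.3715)

Iteration 1:
  p = (5 - (3)·0.0000 - (-2)·0.0000 - (-2)·0.0000) / (11) = 0.4545
  q = (-1 - (2)·0.4545 - (4)·0.0000 - (-4)·0.0000) / (13) = -0.1468
  r = (-3 - (3)·0.4545 - (-2)·-0.1468 - (2)·0.0000) / (9) = -0.5175
  s = (11 - (-1)·0.4545 - (-4)·-0.1468 - (3)·-0.5175) / (11) = 1.1291
Iteration 2:
  p = (5 - (3)·-0.1468 - (-2)·-0.5175 - (-2)·1.1291) / (11) = 0.6058
  q = (-1 - (2)·0.6058 - (4)·-0.5175 - (-4)·1.1291) / (13) = 0.3365
  r = (-3 - (3)·0.6058 - (-2)·0.3365 - (2)·1.1291) / (9) = -0.7114
  s = (11 - (-1)·0.6058 - (-4)·0.3365 - (3)·-0.7114) / (11) = 1.3715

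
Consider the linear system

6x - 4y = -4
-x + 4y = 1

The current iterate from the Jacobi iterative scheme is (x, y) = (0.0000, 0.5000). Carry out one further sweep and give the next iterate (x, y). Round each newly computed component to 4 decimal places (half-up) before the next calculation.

(-0.3333, 0.2500)

One sweep:
  x = (-4 - (-4)·0.5000) / (6) = -0.3333
  y = (1 - (-1)·0.0000) / (4) = 0.2500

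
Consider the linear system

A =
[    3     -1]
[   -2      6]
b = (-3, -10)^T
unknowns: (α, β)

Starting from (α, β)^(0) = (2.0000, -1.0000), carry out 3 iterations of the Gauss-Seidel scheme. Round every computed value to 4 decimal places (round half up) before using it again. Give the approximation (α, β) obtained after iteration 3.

(-1.7449, -2.2483)

Iteration 1:
  α = (-3 - (-1)·-1.0000) / (3) = -1.3333
  β = (-10 - (-2)·-1.3333) / (6) = -2.1111
Iteration 2:
  α = (-3 - (-1)·-2.1111) / (3) = -1.7037
  β = (-10 - (-2)·-1.7037) / (6) = -2.2346
Iteration 3:
  α = (-3 - (-1)·-2.2346) / (3) = -1.7449
  β = (-10 - (-2)·-1.7449) / (6) = -2.2483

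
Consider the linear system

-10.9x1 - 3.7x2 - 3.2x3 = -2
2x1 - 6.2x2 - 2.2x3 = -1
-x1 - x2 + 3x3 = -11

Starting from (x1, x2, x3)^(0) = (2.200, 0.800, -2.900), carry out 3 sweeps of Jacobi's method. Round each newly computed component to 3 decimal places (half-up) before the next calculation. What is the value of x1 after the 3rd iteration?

0.540

Iteration 1:
  x1 = (-2 - (-3.7)·0.800 - (-3.2)·-2.900) / (-10.9) = 0.763
  x2 = (-1 - (2)·2.200 - (-2.2)·-2.900) / (-6.2) = 1.900
  x3 = (-11 - (-1)·2.200 - (-1)·0.800) / (3) = -2.667
Iteration 2:
  x1 = (-2 - (-3.7)·1.900 - (-3.2)·-2.667) / (-10.9) = 0.322
  x2 = (-1 - (2)·0.763 - (-2.2)·-2.667) / (-6.2) = 1.354
  x3 = (-11 - (-1)·0.763 - (-1)·1.900) / (3) = -2.779
Iteration 3:
  x1 = (-2 - (-3.7)·1.354 - (-3.2)·-2.779) / (-10.9) = 0.540
  x2 = (-1 - (2)·0.322 - (-2.2)·-2.779) / (-6.2) = 1.251
  x3 = (-11 - (-1)·0.322 - (-1)·1.354) / (3) = -3.108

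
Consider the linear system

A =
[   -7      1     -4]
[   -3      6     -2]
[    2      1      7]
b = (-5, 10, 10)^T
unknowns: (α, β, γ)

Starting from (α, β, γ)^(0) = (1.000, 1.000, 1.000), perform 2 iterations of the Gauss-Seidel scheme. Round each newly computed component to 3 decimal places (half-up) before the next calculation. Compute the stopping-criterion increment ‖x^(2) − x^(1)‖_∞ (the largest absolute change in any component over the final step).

Iteration 1:
  α = (-5 - (1)·1.000 - (-4)·1.000) / (-7) = 0.286
  β = (10 - (-3)·0.286 - (-2)·1.000) / (6) = 2.143
  γ = (10 - (2)·0.286 - (1)·2.143) / (7) = 1.041
Iteration 2:
  α = (-5 - (1)·2.143 - (-4)·1.041) / (-7) = 0.426
  β = (10 - (-3)·0.426 - (-2)·1.041) / (6) = 2.227
  γ = (10 - (2)·0.426 - (1)·2.227) / (7) = 0.989
Change: (0.140, 0.084, -0.052) → max |·| = 0.140

0.140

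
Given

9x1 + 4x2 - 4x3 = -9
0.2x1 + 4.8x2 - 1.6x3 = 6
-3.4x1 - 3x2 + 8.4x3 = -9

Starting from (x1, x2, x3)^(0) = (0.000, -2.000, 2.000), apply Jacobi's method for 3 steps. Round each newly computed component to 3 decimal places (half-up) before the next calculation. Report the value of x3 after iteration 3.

Iteration 1:
  x1 = (-9 - (4)·-2.000 - (-4)·2.000) / (9) = 0.778
  x2 = (6 - (0.2)·0.000 - (-1.6)·2.000) / (4.8) = 1.917
  x3 = (-9 - (-3.4)·0.000 - (-3)·-2.000) / (8.4) = -1.786
Iteration 2:
  x1 = (-9 - (4)·1.917 - (-4)·-1.786) / (9) = -2.646
  x2 = (6 - (0.2)·0.778 - (-1.6)·-1.786) / (4.8) = 0.622
  x3 = (-9 - (-3.4)·0.778 - (-3)·1.917) / (8.4) = -0.072
Iteration 3:
  x1 = (-9 - (4)·0.622 - (-4)·-0.072) / (9) = -1.308
  x2 = (6 - (0.2)·-2.646 - (-1.6)·-0.072) / (4.8) = 1.336
  x3 = (-9 - (-3.4)·-2.646 - (-3)·0.622) / (8.4) = -1.920

-1.920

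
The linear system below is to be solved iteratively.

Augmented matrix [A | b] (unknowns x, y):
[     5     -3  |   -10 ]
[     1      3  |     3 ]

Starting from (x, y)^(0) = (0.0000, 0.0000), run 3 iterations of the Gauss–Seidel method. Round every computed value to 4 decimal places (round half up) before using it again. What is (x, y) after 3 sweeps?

(-1.2000, 1.4000)

Iteration 1:
  x = (-10 - (-3)·0.0000) / (5) = -2.0000
  y = (3 - (1)·-2.0000) / (3) = 1.6667
Iteration 2:
  x = (-10 - (-3)·1.6667) / (5) = -1.0000
  y = (3 - (1)·-1.0000) / (3) = 1.3333
Iteration 3:
  x = (-10 - (-3)·1.3333) / (5) = -1.2000
  y = (3 - (1)·-1.2000) / (3) = 1.4000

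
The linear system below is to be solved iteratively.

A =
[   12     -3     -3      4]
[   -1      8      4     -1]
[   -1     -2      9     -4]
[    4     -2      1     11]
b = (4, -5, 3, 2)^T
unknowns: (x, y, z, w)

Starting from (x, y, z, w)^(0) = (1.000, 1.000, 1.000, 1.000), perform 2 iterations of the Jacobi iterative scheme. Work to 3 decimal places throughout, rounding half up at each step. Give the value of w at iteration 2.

-0.260

Iteration 1:
  x = (4 - (-3)·1.000 - (-3)·1.000 - (4)·1.000) / (12) = 0.500
  y = (-5 - (-1)·1.000 - (4)·1.000 - (-1)·1.000) / (8) = -0.875
  z = (3 - (-1)·1.000 - (-2)·1.000 - (-4)·1.000) / (9) = 1.111
  w = (2 - (4)·1.000 - (-2)·1.000 - (1)·1.000) / (11) = -0.091
Iteration 2:
  x = (4 - (-3)·-0.875 - (-3)·1.111 - (4)·-0.091) / (12) = 0.423
  y = (-5 - (-1)·0.500 - (4)·1.111 - (-1)·-0.091) / (8) = -1.129
  z = (3 - (-1)·0.500 - (-2)·-0.875 - (-4)·-0.091) / (9) = 0.154
  w = (2 - (4)·0.500 - (-2)·-0.875 - (1)·1.111) / (11) = -0.260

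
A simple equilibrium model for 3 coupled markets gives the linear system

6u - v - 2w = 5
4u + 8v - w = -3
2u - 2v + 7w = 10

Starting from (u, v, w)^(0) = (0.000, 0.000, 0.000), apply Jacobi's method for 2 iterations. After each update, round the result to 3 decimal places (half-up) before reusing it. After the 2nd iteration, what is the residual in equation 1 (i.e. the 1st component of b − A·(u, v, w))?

Iteration 1:
  u = (5 - (-1)·0.000 - (-2)·0.000) / (6) = 0.833
  v = (-3 - (4)·0.000 - (-1)·0.000) / (8) = -0.375
  w = (10 - (2)·0.000 - (-2)·0.000) / (7) = 1.429
Iteration 2:
  u = (5 - (-1)·-0.375 - (-2)·1.429) / (6) = 1.247
  v = (-3 - (4)·0.833 - (-1)·1.429) / (8) = -0.613
  w = (10 - (2)·0.833 - (-2)·-0.375) / (7) = 1.083
Residual b − A·x = (-0.929, -2.001, -1.301)

-0.929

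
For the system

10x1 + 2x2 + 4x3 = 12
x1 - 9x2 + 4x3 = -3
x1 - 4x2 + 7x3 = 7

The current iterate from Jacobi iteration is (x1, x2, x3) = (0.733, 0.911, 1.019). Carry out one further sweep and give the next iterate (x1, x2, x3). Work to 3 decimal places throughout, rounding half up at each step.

One sweep:
  x1 = (12 - (2)·0.911 - (4)·1.019) / (10) = 0.610
  x2 = (-3 - (1)·0.733 - (4)·1.019) / (-9) = 0.868
  x3 = (7 - (1)·0.733 - (-4)·0.911) / (7) = 1.416

(0.610, 0.868, 1.416)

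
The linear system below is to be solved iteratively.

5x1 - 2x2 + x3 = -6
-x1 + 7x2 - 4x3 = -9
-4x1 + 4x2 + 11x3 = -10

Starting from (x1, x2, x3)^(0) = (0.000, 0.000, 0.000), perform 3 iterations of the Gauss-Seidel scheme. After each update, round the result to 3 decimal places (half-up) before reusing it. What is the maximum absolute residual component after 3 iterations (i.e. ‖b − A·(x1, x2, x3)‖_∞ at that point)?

0.306

Iteration 1:
  x1 = (-6 - (-2)·0.000 - (1)·0.000) / (5) = -1.200
  x2 = (-9 - (-1)·-1.200 - (-4)·0.000) / (7) = -1.457
  x3 = (-10 - (-4)·-1.200 - (4)·-1.457) / (11) = -0.816
Iteration 2:
  x1 = (-6 - (-2)·-1.457 - (1)·-0.816) / (5) = -1.620
  x2 = (-9 - (-1)·-1.620 - (-4)·-0.816) / (7) = -1.983
  x3 = (-10 - (-4)·-1.620 - (4)·-1.983) / (11) = -0.777
Iteration 3:
  x1 = (-6 - (-2)·-1.983 - (1)·-0.777) / (5) = -1.838
  x2 = (-9 - (-1)·-1.838 - (-4)·-0.777) / (7) = -1.992
  x3 = (-10 - (-4)·-1.838 - (4)·-1.992) / (11) = -0.853
Residual b − A·x = (0.059, -0.306, -0.001); ∞-norm = 0.306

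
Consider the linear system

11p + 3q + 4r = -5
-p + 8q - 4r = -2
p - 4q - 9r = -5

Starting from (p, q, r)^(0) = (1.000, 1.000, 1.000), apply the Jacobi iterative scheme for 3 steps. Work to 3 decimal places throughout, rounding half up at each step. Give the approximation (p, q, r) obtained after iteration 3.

Iteration 1:
  p = (-5 - (3)·1.000 - (4)·1.000) / (11) = -1.091
  q = (-2 - (-1)·1.000 - (-4)·1.000) / (8) = 0.375
  r = (-5 - (1)·1.000 - (-4)·1.000) / (-9) = 0.222
Iteration 2:
  p = (-5 - (3)·0.375 - (4)·0.222) / (11) = -0.638
  q = (-2 - (-1)·-1.091 - (-4)·0.222) / (8) = -0.275
  r = (-5 - (1)·-1.091 - (-4)·0.375) / (-9) = 0.268
Iteration 3:
  p = (-5 - (3)·-0.275 - (4)·0.268) / (11) = -0.477
  q = (-2 - (-1)·-0.638 - (-4)·0.268) / (8) = -0.196
  r = (-5 - (1)·-0.638 - (-4)·-0.275) / (-9) = 0.607

(-0.477, -0.196, 0.607)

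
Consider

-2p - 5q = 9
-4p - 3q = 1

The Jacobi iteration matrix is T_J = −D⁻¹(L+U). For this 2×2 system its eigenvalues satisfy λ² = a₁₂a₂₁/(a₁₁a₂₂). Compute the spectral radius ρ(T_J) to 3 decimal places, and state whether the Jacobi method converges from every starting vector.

a₁₂a₂₁/(a₁₁a₂₂) = (-5)·(-4) / ((-2)·(-3)) = 3.333333
ρ = √|3.333333| = √3.333333 = 1.826
ρ > 1, so Jacobi diverges

1.826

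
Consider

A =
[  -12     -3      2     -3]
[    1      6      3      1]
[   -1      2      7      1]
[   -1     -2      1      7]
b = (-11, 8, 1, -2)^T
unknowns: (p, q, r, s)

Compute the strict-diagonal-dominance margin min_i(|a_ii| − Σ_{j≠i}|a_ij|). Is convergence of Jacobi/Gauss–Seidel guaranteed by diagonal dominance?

1

row 1: |-12| − (3+2+3) = 4
row 2: |6| − (1+3+1) = 1
row 3: |7| − (1+2+1) = 3
row 4: |7| − (1+2+1) = 3
minimum over rows = 1 → strictly diagonally dominant (convergence guaranteed)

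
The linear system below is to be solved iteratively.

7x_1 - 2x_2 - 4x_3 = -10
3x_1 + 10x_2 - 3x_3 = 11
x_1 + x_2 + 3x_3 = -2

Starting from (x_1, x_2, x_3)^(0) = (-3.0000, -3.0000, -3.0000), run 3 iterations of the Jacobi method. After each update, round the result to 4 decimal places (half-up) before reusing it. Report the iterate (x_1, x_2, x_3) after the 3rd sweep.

Iteration 1:
  x_1 = (-10 - (-2)·-3.0000 - (-4)·-3.0000) / (7) = -4.0000
  x_2 = (11 - (3)·-3.0000 - (-3)·-3.0000) / (10) = 1.1000
  x_3 = (-2 - (1)·-3.0000 - (1)·-3.0000) / (3) = 1.3333
Iteration 2:
  x_1 = (-10 - (-2)·1.1000 - (-4)·1.3333) / (7) = -0.3524
  x_2 = (11 - (3)·-4.0000 - (-3)·1.3333) / (10) = 2.7000
  x_3 = (-2 - (1)·-4.0000 - (1)·1.1000) / (3) = 0.3000
Iteration 3:
  x_1 = (-10 - (-2)·2.7000 - (-4)·0.3000) / (7) = -0.4857
  x_2 = (11 - (3)·-0.3524 - (-3)·0.3000) / (10) = 1.2957
  x_3 = (-2 - (1)·-0.3524 - (1)·2.7000) / (3) = -1.4492

(-0.4857, 1.2957, -1.4492)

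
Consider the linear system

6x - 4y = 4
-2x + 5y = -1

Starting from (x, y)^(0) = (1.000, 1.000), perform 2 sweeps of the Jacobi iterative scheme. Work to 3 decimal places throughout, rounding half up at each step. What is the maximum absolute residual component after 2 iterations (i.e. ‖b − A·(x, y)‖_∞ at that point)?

Iteration 1:
  x = (4 - (-4)·1.000) / (6) = 1.333
  y = (-1 - (-2)·1.000) / (5) = 0.200
Iteration 2:
  x = (4 - (-4)·0.200) / (6) = 0.800
  y = (-1 - (-2)·1.333) / (5) = 0.333
Residual b − A·x = (0.532, -1.065); ∞-norm = 1.065

1.065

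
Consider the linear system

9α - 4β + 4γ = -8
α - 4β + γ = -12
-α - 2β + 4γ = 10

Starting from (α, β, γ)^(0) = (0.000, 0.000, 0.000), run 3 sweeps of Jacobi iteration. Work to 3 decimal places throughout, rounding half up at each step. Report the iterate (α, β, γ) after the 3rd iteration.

Iteration 1:
  α = (-8 - (-4)·0.000 - (4)·0.000) / (9) = -0.889
  β = (-12 - (1)·0.000 - (1)·0.000) / (-4) = 3.000
  γ = (10 - (-1)·0.000 - (-2)·0.000) / (4) = 2.500
Iteration 2:
  α = (-8 - (-4)·3.000 - (4)·2.500) / (9) = -0.667
  β = (-12 - (1)·-0.889 - (1)·2.500) / (-4) = 3.403
  γ = (10 - (-1)·-0.889 - (-2)·3.000) / (4) = 3.778
Iteration 3:
  α = (-8 - (-4)·3.403 - (4)·3.778) / (9) = -1.056
  β = (-12 - (1)·-0.667 - (1)·3.778) / (-4) = 3.778
  γ = (10 - (-1)·-0.667 - (-2)·3.403) / (4) = 4.035

(-1.056, 3.778, 4.035)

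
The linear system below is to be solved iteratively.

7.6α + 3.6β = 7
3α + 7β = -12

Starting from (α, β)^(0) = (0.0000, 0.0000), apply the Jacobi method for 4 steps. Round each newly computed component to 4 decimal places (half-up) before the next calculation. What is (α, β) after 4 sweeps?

(2.0849, -2.5372)

Iteration 1:
  α = (7 - (3.6)·0.0000) / (7.6) = 0.9211
  β = (-12 - (3)·0.0000) / (7) = -1.7143
Iteration 2:
  α = (7 - (3.6)·-1.7143) / (7.6) = 1.7331
  β = (-12 - (3)·0.9211) / (7) = -2.1090
Iteration 3:
  α = (7 - (3.6)·-2.1090) / (7.6) = 1.9201
  β = (-12 - (3)·1.7331) / (7) = -2.4570
Iteration 4:
  α = (7 - (3.6)·-2.4570) / (7.6) = 2.0849
  β = (-12 - (3)·1.9201) / (7) = -2.5372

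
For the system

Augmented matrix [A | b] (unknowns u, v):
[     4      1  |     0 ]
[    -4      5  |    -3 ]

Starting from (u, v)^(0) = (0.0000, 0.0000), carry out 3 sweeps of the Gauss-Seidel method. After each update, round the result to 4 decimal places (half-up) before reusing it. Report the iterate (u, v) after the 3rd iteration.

(0.1200, -0.5040)

Iteration 1:
  u = (0 - (1)·0.0000) / (4) = 0.0000
  v = (-3 - (-4)·0.0000) / (5) = -0.6000
Iteration 2:
  u = (0 - (1)·-0.6000) / (4) = 0.1500
  v = (-3 - (-4)·0.1500) / (5) = -0.4800
Iteration 3:
  u = (0 - (1)·-0.4800) / (4) = 0.1200
  v = (-3 - (-4)·0.1200) / (5) = -0.5040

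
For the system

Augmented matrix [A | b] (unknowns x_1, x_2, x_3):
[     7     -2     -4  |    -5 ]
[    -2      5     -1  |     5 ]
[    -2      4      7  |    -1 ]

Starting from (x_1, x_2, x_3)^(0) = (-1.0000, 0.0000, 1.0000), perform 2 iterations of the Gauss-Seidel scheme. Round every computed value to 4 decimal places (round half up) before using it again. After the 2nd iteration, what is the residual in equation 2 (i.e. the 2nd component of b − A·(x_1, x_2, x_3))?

0.1686

Iteration 1:
  x_1 = (-5 - (-2)·0.0000 - (-4)·1.0000) / (7) = -0.1429
  x_2 = (5 - (-2)·-0.1429 - (-1)·1.0000) / (5) = 1.1428
  x_3 = (-1 - (-2)·-0.1429 - (4)·1.1428) / (7) = -0.8367
Iteration 2:
  x_1 = (-5 - (-2)·1.1428 - (-4)·-0.8367) / (7) = -0.8659
  x_2 = (5 - (-2)·-0.8659 - (-1)·-0.8367) / (5) = 0.4863
  x_3 = (-1 - (-2)·-0.8659 - (4)·0.4863) / (7) = -0.6681
Residual b − A·x = (-0.6385, 0.1686, -0.0003)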